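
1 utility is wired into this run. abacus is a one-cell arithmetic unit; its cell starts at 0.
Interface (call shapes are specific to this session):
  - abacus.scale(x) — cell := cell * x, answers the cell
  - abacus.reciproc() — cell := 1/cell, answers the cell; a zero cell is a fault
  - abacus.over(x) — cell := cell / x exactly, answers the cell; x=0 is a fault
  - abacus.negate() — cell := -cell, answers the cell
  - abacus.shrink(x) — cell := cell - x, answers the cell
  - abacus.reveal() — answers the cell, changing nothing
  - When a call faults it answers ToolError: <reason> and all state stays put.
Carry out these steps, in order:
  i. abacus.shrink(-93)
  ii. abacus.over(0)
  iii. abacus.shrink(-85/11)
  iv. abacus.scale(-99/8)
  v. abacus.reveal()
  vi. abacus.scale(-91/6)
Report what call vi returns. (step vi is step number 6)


Answer: 75621/4

Derivation:
I call shrink on x→-93, — result: 93.
Using over on x→0, which returns ToolError: division by zero.
Using shrink on x→-85/11, yielding 1108/11.
Invoking scale on x→-99/8, and see -2493/2.
Invoking reveal(), and see -2493/2.
Now I run scale on x→-91/6, yielding 75621/4.


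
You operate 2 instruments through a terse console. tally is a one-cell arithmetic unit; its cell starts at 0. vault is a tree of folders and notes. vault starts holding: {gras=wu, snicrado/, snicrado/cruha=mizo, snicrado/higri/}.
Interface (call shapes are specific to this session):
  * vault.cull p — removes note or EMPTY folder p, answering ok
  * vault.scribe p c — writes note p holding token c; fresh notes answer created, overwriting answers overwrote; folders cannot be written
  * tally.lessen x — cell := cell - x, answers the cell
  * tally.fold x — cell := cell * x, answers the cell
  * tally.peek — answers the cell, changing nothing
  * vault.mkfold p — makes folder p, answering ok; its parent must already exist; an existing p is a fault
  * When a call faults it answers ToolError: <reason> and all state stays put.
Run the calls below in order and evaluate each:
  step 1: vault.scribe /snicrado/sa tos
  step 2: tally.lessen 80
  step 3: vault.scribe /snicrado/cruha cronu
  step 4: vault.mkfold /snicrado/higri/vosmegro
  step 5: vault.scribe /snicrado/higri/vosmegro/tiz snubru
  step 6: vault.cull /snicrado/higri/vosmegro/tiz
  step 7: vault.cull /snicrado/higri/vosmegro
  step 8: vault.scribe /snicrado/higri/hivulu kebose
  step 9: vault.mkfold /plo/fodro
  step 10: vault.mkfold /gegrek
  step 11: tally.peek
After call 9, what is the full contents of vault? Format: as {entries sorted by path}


# 1. vault.scribe(p: /snicrado/sa, c: tos) => created
# 2. tally.lessen(x: 80) => -80
# 3. vault.scribe(p: /snicrado/cruha, c: cronu) => overwrote
# 4. vault.mkfold(p: /snicrado/higri/vosmegro) => ok
# 5. vault.scribe(p: /snicrado/higri/vosmegro/tiz, c: snubru) => created
# 6. vault.cull(p: /snicrado/higri/vosmegro/tiz) => ok
# 7. vault.cull(p: /snicrado/higri/vosmegro) => ok
# 8. vault.scribe(p: /snicrado/higri/hivulu, c: kebose) => created
# 9. vault.mkfold(p: /plo/fodro) => ToolError: no parent
# 10. vault.mkfold(p: /gegrek) => ok
# 11. tally.peek() => -80

Answer: {gras=wu, snicrado/, snicrado/cruha=cronu, snicrado/higri/, snicrado/higri/hivulu=kebose, snicrado/sa=tos}


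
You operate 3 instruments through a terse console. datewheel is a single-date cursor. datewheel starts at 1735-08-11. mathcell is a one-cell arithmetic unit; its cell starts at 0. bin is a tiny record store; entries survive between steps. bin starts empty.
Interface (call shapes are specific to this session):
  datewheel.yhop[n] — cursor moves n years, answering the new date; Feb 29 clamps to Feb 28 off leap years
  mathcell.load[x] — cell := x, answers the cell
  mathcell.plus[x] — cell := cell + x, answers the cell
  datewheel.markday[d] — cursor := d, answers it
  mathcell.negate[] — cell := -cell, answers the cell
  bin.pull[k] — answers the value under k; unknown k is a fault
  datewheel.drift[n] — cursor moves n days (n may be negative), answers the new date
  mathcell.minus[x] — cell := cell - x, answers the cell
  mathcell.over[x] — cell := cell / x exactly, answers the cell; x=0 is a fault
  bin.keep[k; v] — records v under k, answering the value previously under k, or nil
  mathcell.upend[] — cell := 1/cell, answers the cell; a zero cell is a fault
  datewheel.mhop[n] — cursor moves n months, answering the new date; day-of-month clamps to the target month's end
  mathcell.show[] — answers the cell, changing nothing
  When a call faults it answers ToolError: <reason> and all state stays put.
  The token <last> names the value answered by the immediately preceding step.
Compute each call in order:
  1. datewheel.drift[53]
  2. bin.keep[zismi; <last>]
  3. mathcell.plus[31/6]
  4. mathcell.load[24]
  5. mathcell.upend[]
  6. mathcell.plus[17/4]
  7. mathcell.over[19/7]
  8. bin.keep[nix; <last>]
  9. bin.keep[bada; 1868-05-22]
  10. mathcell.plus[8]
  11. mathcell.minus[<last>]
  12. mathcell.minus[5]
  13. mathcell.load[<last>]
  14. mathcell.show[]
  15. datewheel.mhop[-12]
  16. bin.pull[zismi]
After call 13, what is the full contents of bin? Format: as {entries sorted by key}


// datewheel.drift(n=53) == 1735-10-03
// bin.keep(k=zismi, v=<last>) == nil
// mathcell.plus(x=31/6) == 31/6
// mathcell.load(x=24) == 24
// mathcell.upend() == 1/24
// mathcell.plus(x=17/4) == 103/24
// mathcell.over(x=19/7) == 721/456
// bin.keep(k=nix, v=<last>) == nil
// bin.keep(k=bada, v=1868-05-22) == nil
// mathcell.plus(x=8) == 4369/456
// mathcell.minus(x=<last>) == 0
// mathcell.minus(x=5) == -5
// mathcell.load(x=<last>) == -5
// mathcell.show() == -5
// datewheel.mhop(n=-12) == 1734-10-03
// bin.pull(k=zismi) == 1735-10-03

Answer: {bada=1868-05-22, nix=721/456, zismi=1735-10-03}


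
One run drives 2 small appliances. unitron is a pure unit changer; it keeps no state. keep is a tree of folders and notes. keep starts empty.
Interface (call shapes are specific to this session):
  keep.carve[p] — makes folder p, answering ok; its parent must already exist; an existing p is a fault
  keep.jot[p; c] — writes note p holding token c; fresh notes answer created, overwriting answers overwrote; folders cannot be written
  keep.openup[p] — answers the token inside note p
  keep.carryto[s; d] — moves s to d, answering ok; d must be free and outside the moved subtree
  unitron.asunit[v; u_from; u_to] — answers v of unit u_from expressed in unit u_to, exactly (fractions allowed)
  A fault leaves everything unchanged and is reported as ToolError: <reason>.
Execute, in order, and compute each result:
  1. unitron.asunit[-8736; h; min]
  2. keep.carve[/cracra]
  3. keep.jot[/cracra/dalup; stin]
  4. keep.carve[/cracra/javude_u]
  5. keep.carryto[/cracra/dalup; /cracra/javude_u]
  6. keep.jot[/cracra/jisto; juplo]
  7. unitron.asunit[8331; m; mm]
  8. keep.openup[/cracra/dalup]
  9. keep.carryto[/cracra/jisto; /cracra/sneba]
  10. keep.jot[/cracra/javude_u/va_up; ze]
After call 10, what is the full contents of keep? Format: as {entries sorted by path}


Answer: {cracra/, cracra/dalup=stin, cracra/javude_u/, cracra/javude_u/va_up=ze, cracra/sneba=juplo}

Derivation:
==> asunit(v: -8736, u_from: h, u_to: min)
<== -524160
==> carve(p: /cracra)
<== ok
==> jot(p: /cracra/dalup, c: stin)
<== created
==> carve(p: /cracra/javude_u)
<== ok
==> carryto(s: /cracra/dalup, d: /cracra/javude_u)
<== ToolError: exists
==> jot(p: /cracra/jisto, c: juplo)
<== created
==> asunit(v: 8331, u_from: m, u_to: mm)
<== 8331000
==> openup(p: /cracra/dalup)
<== stin
==> carryto(s: /cracra/jisto, d: /cracra/sneba)
<== ok
==> jot(p: /cracra/javude_u/va_up, c: ze)
<== created


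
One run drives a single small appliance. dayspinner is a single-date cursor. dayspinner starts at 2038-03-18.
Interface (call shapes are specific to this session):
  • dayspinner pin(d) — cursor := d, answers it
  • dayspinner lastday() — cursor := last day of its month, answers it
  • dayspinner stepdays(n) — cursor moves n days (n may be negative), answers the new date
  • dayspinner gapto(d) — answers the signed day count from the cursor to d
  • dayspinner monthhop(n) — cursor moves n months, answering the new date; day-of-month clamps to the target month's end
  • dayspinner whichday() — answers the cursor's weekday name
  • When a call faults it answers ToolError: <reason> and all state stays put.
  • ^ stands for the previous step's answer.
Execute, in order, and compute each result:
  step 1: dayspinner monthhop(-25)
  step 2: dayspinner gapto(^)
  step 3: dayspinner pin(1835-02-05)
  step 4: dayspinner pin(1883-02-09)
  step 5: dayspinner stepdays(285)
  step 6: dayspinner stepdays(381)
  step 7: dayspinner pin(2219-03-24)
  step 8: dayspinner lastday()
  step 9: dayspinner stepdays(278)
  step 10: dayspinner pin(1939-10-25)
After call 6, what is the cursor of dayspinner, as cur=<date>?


Answer: cur=1884-12-06

Derivation:
I run dayspinner monthhop on n=-25, and get 2036-02-18.
I use dayspinner gapto on d=^, and observe 0.
I invoke dayspinner pin on d=1835-02-05, which returns 1835-02-05.
Then dayspinner pin on d=1883-02-09, → 1883-02-09.
Now I run dayspinner stepdays on n=285, yielding 1883-11-21.
I use dayspinner stepdays on n=381, which returns 1884-12-06.
Then dayspinner pin on d=2219-03-24, and get 2219-03-24.
Next I call dayspinner lastday(), yielding 2219-03-31.
I call dayspinner stepdays on n=278, giving 2220-01-03.
Now I run dayspinner pin on d=1939-10-25, yielding 1939-10-25.


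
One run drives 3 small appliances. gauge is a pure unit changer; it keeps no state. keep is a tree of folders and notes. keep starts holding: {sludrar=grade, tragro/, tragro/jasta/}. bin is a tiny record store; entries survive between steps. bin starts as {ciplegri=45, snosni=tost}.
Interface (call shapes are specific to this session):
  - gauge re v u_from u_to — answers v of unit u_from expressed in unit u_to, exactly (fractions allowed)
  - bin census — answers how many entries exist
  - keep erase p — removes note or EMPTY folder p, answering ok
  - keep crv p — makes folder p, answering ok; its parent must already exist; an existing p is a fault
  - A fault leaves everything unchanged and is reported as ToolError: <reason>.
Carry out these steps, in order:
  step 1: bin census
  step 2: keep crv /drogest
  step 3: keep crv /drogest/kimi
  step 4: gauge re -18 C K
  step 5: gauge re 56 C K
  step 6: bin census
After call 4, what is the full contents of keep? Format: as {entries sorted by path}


Answer: {drogest/, drogest/kimi/, sludrar=grade, tragro/, tragro/jasta/}

Derivation:
$ bin census
:: 2
$ keep crv p: /drogest
:: ok
$ keep crv p: /drogest/kimi
:: ok
$ gauge re v: -18 u_from: C u_to: K
:: 5103/20
$ gauge re v: 56 u_from: C u_to: K
:: 6583/20
$ bin census
:: 2


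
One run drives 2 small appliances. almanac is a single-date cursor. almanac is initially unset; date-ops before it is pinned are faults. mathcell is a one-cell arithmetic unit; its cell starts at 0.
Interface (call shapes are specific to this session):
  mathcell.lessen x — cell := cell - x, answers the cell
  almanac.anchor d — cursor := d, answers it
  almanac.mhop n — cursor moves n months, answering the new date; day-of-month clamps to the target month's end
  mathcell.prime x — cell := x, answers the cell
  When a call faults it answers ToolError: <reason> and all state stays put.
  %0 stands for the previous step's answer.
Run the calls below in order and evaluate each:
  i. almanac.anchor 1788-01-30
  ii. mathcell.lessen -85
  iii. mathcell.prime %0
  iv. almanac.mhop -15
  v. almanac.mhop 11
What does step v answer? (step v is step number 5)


==> almanac.anchor(d: 1788-01-30)
<== 1788-01-30
==> mathcell.lessen(x: -85)
<== 85
==> mathcell.prime(x: %0)
<== 85
==> almanac.mhop(n: -15)
<== 1786-10-30
==> almanac.mhop(n: 11)
<== 1787-09-30

Answer: 1787-09-30


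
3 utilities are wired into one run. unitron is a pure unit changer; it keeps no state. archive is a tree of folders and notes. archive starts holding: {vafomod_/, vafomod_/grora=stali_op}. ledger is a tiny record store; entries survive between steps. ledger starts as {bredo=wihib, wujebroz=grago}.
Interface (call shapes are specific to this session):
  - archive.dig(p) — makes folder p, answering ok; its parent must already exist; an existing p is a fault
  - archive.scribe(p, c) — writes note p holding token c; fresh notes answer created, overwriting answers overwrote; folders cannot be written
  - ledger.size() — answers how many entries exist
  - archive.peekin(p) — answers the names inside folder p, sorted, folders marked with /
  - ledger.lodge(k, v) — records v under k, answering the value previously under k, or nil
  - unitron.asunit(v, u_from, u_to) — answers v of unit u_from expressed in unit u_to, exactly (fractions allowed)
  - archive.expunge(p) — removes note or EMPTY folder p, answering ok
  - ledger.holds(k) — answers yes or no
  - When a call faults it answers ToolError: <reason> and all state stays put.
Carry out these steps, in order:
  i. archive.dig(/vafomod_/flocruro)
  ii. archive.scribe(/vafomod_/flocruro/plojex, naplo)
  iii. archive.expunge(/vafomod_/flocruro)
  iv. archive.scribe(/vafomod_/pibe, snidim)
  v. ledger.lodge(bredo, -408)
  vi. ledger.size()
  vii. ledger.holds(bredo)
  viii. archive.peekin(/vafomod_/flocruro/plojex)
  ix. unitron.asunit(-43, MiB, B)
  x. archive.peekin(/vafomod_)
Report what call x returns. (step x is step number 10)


Next I call dig on p: /vafomod_/flocruro, giving ok.
Now I run scribe on p: /vafomod_/flocruro/plojex, c: naplo: created.
I invoke expunge on p: /vafomod_/flocruro: ToolError: not empty.
Using scribe on p: /vafomod_/pibe, c: snidim, and see created.
I invoke lodge on k: bredo, v: -408, and see wihib.
Calling size(), and observe 2.
I use holds on k: bredo, and observe yes.
I run peekin on p: /vafomod_/flocruro/plojex, and get ToolError: not a directory.
Calling asunit on v: -43, u_from: MiB, u_to: B, and see -45088768.
Next I call peekin on p: /vafomod_, and get [flocruro/, grora, pibe].

Answer: [flocruro/, grora, pibe]


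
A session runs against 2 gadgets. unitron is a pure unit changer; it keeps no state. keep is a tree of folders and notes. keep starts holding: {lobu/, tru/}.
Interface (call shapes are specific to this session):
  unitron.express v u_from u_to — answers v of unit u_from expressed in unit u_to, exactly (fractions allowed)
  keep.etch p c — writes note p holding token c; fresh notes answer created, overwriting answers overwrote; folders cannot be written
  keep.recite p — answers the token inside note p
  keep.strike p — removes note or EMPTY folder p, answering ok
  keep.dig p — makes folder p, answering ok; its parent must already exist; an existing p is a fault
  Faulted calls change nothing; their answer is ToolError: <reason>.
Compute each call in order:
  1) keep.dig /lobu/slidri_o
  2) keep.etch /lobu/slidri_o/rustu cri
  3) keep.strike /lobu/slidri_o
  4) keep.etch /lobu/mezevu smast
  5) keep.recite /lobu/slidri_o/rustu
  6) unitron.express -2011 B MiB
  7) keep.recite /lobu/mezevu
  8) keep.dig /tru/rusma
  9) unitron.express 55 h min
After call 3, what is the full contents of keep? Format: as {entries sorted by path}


==> keep.dig(p→/lobu/slidri_o)
<== ok
==> keep.etch(p→/lobu/slidri_o/rustu, c→cri)
<== created
==> keep.strike(p→/lobu/slidri_o)
<== ToolError: not empty
==> keep.etch(p→/lobu/mezevu, c→smast)
<== created
==> keep.recite(p→/lobu/slidri_o/rustu)
<== cri
==> unitron.express(v→-2011, u_from→B, u_to→MiB)
<== -2011/1048576
==> keep.recite(p→/lobu/mezevu)
<== smast
==> keep.dig(p→/tru/rusma)
<== ok
==> unitron.express(v→55, u_from→h, u_to→min)
<== 3300

Answer: {lobu/, lobu/slidri_o/, lobu/slidri_o/rustu=cri, tru/}


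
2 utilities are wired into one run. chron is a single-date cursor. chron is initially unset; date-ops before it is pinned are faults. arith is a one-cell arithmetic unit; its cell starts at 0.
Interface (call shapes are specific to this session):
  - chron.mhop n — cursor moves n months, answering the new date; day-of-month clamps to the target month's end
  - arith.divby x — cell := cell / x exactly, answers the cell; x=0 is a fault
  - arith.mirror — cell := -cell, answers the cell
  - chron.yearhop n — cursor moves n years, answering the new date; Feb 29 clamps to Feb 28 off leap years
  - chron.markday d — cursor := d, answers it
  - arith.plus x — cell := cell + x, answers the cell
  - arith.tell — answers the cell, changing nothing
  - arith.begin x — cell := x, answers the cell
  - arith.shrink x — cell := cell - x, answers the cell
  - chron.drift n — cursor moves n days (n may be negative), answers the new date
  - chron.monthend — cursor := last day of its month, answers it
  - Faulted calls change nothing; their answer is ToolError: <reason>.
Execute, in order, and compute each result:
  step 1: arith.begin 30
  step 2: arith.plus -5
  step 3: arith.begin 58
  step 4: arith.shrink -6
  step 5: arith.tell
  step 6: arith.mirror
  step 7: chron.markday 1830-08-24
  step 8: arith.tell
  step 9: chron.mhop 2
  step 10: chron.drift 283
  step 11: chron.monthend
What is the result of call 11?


Answer: 1831-08-31

Derivation:
==> arith.begin(x='30')
<== 30
==> arith.plus(x='-5')
<== 25
==> arith.begin(x='58')
<== 58
==> arith.shrink(x='-6')
<== 64
==> arith.tell()
<== 64
==> arith.mirror()
<== -64
==> chron.markday(d='1830-08-24')
<== 1830-08-24
==> arith.tell()
<== -64
==> chron.mhop(n='2')
<== 1830-10-24
==> chron.drift(n='283')
<== 1831-08-03
==> chron.monthend()
<== 1831-08-31


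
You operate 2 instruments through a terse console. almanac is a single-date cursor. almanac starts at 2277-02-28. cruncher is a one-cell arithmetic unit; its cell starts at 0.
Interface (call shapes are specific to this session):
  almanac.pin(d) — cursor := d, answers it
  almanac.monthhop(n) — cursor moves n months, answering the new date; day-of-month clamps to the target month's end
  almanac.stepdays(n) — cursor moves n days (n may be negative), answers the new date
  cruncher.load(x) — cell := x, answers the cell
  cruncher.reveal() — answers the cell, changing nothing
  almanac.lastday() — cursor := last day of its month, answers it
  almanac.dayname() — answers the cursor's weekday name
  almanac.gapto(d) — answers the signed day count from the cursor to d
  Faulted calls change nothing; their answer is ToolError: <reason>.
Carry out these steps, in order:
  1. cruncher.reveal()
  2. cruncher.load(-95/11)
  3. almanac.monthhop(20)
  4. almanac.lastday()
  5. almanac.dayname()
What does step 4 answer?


Answer: 2278-10-31

Derivation:
// 1. cruncher.reveal() ~> 0
// 2. cruncher.load(x='-95/11') ~> -95/11
// 3. almanac.monthhop(n='20') ~> 2278-10-28
// 4. almanac.lastday() ~> 2278-10-31
// 5. almanac.dayname() ~> Thursday


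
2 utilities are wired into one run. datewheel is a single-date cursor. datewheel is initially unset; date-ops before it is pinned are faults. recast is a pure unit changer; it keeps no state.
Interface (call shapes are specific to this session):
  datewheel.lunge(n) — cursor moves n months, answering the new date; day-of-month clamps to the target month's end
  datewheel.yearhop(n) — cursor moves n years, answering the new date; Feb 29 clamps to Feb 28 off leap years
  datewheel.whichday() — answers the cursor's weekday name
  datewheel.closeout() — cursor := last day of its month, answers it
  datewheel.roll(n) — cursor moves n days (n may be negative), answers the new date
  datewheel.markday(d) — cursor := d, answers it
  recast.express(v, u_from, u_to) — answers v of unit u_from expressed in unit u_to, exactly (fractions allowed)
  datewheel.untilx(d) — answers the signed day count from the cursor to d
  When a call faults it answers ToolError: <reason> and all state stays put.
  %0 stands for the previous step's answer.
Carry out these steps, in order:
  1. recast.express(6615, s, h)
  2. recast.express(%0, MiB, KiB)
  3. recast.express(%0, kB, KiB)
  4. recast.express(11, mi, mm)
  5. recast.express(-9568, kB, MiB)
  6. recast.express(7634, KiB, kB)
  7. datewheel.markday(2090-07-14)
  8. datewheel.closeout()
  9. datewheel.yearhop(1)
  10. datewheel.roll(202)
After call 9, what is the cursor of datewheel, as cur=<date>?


Answer: cur=2091-07-31

Derivation:
Now I run recast.express using v=6615, u_from=s, u_to=h, and observe 147/80.
I run recast.express using v=%0, u_from=MiB, u_to=KiB: 9408/5.
Using recast.express using v=%0, u_from=kB, u_to=KiB, and observe 3675/2.
Now I run recast.express using v=11, u_from=mi, u_to=mm: 17702784.
I run recast.express using v=-9568, u_from=kB, u_to=MiB, and get -37375/4096.
Next I call recast.express using v=7634, u_from=KiB, u_to=kB, and observe 977152/125.
Next I call datewheel.markday using d=2090-07-14, and see 2090-07-14.
Now I run datewheel.closeout, — result: 2090-07-31.
Calling datewheel.yearhop using n=1, which returns 2091-07-31.
Next I call datewheel.roll using n=202, and see 2092-02-18.


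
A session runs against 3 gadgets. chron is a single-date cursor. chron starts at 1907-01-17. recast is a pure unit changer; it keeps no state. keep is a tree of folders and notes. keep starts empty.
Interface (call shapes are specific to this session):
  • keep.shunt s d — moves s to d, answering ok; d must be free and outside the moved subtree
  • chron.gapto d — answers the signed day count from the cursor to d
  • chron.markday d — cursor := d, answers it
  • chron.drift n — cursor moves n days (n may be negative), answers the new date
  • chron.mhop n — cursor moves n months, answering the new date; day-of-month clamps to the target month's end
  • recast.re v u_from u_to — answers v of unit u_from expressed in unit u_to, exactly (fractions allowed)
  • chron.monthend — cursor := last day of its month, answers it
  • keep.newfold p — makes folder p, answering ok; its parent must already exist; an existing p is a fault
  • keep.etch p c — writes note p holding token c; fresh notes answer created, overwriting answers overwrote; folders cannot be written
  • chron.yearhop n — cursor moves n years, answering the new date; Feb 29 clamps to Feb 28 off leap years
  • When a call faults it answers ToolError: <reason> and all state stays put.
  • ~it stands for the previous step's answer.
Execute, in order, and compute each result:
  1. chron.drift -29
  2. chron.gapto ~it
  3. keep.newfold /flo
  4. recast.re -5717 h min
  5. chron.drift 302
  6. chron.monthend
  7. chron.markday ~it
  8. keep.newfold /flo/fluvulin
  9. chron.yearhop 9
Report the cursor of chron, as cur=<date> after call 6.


Answer: cur=1907-10-31

Derivation:
~$ chron.drift n=-29
:: 1906-12-19
~$ chron.gapto d=~it
:: 0
~$ keep.newfold p=/flo
:: ok
~$ recast.re v=-5717 u_from=h u_to=min
:: -343020
~$ chron.drift n=302
:: 1907-10-17
~$ chron.monthend
:: 1907-10-31
~$ chron.markday d=~it
:: 1907-10-31
~$ keep.newfold p=/flo/fluvulin
:: ok
~$ chron.yearhop n=9
:: 1916-10-31


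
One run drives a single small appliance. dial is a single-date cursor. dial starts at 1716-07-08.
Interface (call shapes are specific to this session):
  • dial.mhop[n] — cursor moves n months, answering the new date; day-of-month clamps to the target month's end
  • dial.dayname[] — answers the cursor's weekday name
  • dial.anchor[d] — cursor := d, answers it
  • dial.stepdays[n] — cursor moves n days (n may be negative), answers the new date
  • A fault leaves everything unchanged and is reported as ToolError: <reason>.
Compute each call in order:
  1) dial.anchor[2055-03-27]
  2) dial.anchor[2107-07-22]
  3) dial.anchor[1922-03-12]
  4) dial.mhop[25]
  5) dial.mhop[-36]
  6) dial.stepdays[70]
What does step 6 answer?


~$ anchor d: 2055-03-27
:: 2055-03-27
~$ anchor d: 2107-07-22
:: 2107-07-22
~$ anchor d: 1922-03-12
:: 1922-03-12
~$ mhop n: 25
:: 1924-04-12
~$ mhop n: -36
:: 1921-04-12
~$ stepdays n: 70
:: 1921-06-21

Answer: 1921-06-21


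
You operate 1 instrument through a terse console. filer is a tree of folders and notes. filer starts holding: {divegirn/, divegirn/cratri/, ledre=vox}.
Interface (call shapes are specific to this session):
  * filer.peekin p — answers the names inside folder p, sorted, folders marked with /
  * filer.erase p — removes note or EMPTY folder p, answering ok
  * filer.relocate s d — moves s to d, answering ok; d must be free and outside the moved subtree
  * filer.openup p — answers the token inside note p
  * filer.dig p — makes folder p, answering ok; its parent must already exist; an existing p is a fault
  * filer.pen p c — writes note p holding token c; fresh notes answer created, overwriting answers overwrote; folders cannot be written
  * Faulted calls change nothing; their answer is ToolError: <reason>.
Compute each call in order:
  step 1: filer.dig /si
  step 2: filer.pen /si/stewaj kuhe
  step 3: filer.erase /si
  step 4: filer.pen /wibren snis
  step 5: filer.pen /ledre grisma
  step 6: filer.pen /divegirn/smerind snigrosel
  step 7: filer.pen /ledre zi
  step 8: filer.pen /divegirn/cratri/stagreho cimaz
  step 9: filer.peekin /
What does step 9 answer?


Answer: [divegirn/, ledre, si/, wibren]

Derivation:
$ dig p→/si
  ok
$ pen p→/si/stewaj c→kuhe
  created
$ erase p→/si
  ToolError: not empty
$ pen p→/wibren c→snis
  created
$ pen p→/ledre c→grisma
  overwrote
$ pen p→/divegirn/smerind c→snigrosel
  created
$ pen p→/ledre c→zi
  overwrote
$ pen p→/divegirn/cratri/stagreho c→cimaz
  created
$ peekin p→/
  [divegirn/, ledre, si/, wibren]


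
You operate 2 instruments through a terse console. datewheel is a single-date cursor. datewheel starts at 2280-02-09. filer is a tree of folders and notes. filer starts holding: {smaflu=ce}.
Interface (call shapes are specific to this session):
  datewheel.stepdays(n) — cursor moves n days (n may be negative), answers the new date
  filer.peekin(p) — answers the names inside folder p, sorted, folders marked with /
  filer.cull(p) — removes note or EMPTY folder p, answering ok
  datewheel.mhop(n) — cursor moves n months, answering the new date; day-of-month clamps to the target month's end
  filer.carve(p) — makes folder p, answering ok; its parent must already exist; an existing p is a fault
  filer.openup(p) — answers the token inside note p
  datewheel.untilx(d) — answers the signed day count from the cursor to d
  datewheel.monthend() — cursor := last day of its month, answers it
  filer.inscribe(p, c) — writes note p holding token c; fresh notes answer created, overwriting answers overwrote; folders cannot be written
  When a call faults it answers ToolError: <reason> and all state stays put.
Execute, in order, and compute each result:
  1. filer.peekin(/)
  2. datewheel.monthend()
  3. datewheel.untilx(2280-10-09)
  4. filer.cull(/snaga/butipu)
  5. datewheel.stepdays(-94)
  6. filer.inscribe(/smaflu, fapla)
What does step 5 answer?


Answer: 2279-11-27

Derivation:
Calling filer.peekin(p=/), and get [smaflu].
Using datewheel.monthend, → 2280-02-29.
I use datewheel.untilx(d=2280-10-09): 223.
Next I call filer.cull(p=/snaga/butipu), and get ToolError: not found.
I try datewheel.stepdays(n=-94), which returns 2279-11-27.
I use filer.inscribe(p=/smaflu, c=fapla), — result: overwrote.


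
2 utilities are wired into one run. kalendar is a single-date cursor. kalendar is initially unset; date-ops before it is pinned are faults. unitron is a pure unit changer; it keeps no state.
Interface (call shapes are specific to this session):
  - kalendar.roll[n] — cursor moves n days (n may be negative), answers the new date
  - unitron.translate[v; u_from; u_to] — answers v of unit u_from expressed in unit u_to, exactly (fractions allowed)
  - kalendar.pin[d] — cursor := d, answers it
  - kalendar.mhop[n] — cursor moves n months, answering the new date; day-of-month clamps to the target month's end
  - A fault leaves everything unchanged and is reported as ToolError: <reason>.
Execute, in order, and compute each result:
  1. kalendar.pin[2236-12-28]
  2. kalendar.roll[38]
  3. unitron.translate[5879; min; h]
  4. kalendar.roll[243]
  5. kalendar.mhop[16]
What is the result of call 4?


Answer: 2237-10-05

Derivation:
-> kalendar.pin(d=2236-12-28)
<- 2236-12-28
-> kalendar.roll(n=38)
<- 2237-02-04
-> unitron.translate(v=5879, u_from=min, u_to=h)
<- 5879/60
-> kalendar.roll(n=243)
<- 2237-10-05
-> kalendar.mhop(n=16)
<- 2239-02-05


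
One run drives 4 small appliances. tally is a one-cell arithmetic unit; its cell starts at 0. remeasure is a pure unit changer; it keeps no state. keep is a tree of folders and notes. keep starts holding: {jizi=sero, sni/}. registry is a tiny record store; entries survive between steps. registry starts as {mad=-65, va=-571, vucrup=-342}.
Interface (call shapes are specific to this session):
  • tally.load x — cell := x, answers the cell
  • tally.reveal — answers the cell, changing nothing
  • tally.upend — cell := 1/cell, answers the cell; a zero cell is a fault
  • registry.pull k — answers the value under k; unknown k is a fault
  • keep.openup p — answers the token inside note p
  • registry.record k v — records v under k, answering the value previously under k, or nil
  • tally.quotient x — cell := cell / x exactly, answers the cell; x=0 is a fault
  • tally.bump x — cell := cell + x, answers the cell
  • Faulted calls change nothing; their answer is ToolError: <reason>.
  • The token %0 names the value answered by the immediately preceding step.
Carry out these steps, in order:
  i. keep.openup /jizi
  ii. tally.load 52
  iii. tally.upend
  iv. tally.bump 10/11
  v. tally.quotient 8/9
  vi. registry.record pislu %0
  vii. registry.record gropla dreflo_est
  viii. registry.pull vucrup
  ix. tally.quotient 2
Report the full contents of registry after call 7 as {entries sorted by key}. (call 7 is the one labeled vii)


CALL keep.openup[p='/jizi']
RET  sero
CALL tally.load[x='52']
RET  52
CALL tally.upend[]
RET  1/52
CALL tally.bump[x='10/11']
RET  531/572
CALL tally.quotient[x='8/9']
RET  4779/4576
CALL registry.record[k='pislu'; v='%0']
RET  nil
CALL registry.record[k='gropla'; v='dreflo_est']
RET  nil
CALL registry.pull[k='vucrup']
RET  -342
CALL tally.quotient[x='2']
RET  4779/9152

Answer: {gropla=dreflo_est, mad=-65, pislu=4779/4576, va=-571, vucrup=-342}


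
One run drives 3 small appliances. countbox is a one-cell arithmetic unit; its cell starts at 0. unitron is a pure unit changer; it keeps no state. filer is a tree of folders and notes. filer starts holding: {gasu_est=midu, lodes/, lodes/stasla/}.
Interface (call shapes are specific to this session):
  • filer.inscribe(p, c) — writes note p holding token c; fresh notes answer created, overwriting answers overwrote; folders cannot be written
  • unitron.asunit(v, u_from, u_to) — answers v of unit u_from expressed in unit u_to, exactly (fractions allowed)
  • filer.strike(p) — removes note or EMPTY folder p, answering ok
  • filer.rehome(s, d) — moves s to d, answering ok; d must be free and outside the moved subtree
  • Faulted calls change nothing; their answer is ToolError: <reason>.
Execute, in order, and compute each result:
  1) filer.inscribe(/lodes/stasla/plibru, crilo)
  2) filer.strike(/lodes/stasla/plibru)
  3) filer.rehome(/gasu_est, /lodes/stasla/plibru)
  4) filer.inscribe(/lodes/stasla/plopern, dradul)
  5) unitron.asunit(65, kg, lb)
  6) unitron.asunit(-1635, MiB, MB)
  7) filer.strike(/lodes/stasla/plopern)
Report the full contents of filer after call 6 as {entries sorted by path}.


-> filer.inscribe(p=/lodes/stasla/plibru, c=crilo)
<- created
-> filer.strike(p=/lodes/stasla/plibru)
<- ok
-> filer.rehome(s=/gasu_est, d=/lodes/stasla/plibru)
<- ok
-> filer.inscribe(p=/lodes/stasla/plopern, c=dradul)
<- created
-> unitron.asunit(v=65, u_from=kg, u_to=lb)
<- 6500000000/45359237
-> unitron.asunit(v=-1635, u_from=MiB, u_to=MB)
<- -5357568/3125
-> filer.strike(p=/lodes/stasla/plopern)
<- ok

Answer: {lodes/, lodes/stasla/, lodes/stasla/plibru=midu, lodes/stasla/plopern=dradul}


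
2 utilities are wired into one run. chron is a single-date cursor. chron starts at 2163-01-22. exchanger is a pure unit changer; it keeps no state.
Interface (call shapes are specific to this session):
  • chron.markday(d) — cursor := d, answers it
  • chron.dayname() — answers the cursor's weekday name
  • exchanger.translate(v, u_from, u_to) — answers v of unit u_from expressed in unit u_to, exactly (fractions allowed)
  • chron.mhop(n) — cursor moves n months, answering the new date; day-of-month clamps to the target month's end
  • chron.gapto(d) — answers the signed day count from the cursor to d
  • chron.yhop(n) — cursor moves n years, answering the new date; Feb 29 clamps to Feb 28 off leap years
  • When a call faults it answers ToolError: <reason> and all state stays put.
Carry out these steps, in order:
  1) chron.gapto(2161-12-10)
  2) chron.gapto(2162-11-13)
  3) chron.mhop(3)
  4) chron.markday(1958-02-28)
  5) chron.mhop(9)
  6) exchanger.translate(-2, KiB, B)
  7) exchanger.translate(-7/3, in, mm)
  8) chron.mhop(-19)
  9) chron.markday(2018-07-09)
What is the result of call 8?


Step: chron.gapto[d→2161-12-10]
Result: -408
Step: chron.gapto[d→2162-11-13]
Result: -70
Step: chron.mhop[n→3]
Result: 2163-04-22
Step: chron.markday[d→1958-02-28]
Result: 1958-02-28
Step: chron.mhop[n→9]
Result: 1958-11-28
Step: exchanger.translate[v→-2; u_from→KiB; u_to→B]
Result: -2048
Step: exchanger.translate[v→-7/3; u_from→in; u_to→mm]
Result: -889/15
Step: chron.mhop[n→-19]
Result: 1957-04-28
Step: chron.markday[d→2018-07-09]
Result: 2018-07-09

Answer: 1957-04-28


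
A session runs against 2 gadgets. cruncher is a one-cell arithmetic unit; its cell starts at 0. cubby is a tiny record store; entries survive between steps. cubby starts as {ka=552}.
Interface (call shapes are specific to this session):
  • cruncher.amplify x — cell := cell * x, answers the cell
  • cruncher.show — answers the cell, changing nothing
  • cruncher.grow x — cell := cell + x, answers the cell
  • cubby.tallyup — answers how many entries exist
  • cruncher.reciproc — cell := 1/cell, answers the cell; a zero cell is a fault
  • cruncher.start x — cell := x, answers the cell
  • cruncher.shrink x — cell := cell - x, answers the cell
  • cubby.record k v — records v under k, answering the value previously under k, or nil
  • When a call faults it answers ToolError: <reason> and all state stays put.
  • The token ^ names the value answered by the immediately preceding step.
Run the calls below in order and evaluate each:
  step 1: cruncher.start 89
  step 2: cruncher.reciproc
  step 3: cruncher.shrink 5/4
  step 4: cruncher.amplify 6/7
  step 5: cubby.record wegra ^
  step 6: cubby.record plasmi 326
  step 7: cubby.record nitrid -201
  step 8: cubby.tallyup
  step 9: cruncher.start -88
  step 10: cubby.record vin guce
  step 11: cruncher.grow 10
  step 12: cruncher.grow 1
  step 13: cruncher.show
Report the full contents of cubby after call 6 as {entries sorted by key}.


Answer: {ka=552, plasmi=326, wegra=-189/178}

Derivation:
·→ cruncher.start(x='89')
·← 89
·→ cruncher.reciproc()
·← 1/89
·→ cruncher.shrink(x='5/4')
·← -441/356
·→ cruncher.amplify(x='6/7')
·← -189/178
·→ cubby.record(k='wegra', v='^')
·← nil
·→ cubby.record(k='plasmi', v='326')
·← nil
·→ cubby.record(k='nitrid', v='-201')
·← nil
·→ cubby.tallyup()
·← 4
·→ cruncher.start(x='-88')
·← -88
·→ cubby.record(k='vin', v='guce')
·← nil
·→ cruncher.grow(x='10')
·← -78
·→ cruncher.grow(x='1')
·← -77
·→ cruncher.show()
·← -77


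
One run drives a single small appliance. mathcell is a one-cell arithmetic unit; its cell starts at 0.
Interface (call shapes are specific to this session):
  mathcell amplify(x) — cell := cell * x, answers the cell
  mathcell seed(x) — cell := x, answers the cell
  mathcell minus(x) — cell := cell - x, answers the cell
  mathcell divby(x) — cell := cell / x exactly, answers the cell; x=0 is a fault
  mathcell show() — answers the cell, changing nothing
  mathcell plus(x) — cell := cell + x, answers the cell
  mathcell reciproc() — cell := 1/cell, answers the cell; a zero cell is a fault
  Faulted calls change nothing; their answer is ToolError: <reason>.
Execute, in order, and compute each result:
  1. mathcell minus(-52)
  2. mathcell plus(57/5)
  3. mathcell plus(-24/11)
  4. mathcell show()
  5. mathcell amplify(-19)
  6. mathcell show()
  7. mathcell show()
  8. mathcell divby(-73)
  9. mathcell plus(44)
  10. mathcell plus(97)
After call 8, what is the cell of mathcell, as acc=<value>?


I use mathcell minus with x='-52', which returns 52.
I try mathcell plus with x='57/5': 317/5.
Next I call mathcell plus with x='-24/11', and see 3367/55.
Next I call mathcell show(), → 3367/55.
I call mathcell amplify with x='-19': -63973/55.
Invoking mathcell show, and observe -63973/55.
I use mathcell show(), yielding -63973/55.
I try mathcell divby with x='-73', which returns 63973/4015.
I call mathcell plus with x='44', and observe 240633/4015.
Invoking mathcell plus with x='97', and see 630088/4015.

Answer: acc=63973/4015


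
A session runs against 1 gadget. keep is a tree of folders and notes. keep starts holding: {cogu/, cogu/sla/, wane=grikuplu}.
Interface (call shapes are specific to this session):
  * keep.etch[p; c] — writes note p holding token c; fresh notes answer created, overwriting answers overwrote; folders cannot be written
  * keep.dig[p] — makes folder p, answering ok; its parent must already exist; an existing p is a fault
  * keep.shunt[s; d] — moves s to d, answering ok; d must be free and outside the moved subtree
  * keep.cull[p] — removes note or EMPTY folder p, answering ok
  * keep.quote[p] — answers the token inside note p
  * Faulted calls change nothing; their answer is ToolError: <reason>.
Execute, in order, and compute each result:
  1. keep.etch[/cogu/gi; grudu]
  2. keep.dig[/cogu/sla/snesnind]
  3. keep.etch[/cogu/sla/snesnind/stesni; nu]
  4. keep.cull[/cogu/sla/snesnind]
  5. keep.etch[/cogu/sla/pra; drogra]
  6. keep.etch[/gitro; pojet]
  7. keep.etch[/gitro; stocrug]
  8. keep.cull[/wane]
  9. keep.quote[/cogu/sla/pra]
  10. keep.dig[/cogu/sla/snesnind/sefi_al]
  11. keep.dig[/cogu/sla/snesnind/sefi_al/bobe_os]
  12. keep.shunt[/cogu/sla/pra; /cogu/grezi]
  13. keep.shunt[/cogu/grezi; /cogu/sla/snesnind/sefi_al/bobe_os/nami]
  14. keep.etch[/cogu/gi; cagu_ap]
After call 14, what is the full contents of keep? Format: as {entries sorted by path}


Answer: {cogu/, cogu/gi=cagu_ap, cogu/sla/, cogu/sla/snesnind/, cogu/sla/snesnind/sefi_al/, cogu/sla/snesnind/sefi_al/bobe_os/, cogu/sla/snesnind/sefi_al/bobe_os/nami=drogra, cogu/sla/snesnind/stesni=nu, gitro=stocrug}

Derivation:
→ keep.etch(p→/cogu/gi, c→grudu)
← created
→ keep.dig(p→/cogu/sla/snesnind)
← ok
→ keep.etch(p→/cogu/sla/snesnind/stesni, c→nu)
← created
→ keep.cull(p→/cogu/sla/snesnind)
← ToolError: not empty
→ keep.etch(p→/cogu/sla/pra, c→drogra)
← created
→ keep.etch(p→/gitro, c→pojet)
← created
→ keep.etch(p→/gitro, c→stocrug)
← overwrote
→ keep.cull(p→/wane)
← ok
→ keep.quote(p→/cogu/sla/pra)
← drogra
→ keep.dig(p→/cogu/sla/snesnind/sefi_al)
← ok
→ keep.dig(p→/cogu/sla/snesnind/sefi_al/bobe_os)
← ok
→ keep.shunt(s→/cogu/sla/pra, d→/cogu/grezi)
← ok
→ keep.shunt(s→/cogu/grezi, d→/cogu/sla/snesnind/sefi_al/bobe_os/nami)
← ok
→ keep.etch(p→/cogu/gi, c→cagu_ap)
← overwrote


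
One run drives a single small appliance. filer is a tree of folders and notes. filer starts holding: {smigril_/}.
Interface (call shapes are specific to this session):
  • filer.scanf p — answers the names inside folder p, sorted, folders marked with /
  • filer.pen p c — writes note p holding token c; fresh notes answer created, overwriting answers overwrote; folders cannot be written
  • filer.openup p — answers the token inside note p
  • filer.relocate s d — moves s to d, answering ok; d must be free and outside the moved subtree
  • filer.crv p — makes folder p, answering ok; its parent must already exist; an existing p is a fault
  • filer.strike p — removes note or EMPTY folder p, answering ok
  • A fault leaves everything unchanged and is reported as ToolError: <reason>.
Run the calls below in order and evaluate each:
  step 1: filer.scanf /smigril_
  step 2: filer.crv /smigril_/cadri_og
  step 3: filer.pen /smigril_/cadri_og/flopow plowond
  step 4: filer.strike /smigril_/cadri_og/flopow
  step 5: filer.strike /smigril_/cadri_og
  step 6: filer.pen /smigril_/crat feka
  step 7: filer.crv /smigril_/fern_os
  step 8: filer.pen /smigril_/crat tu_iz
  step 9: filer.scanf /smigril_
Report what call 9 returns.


-- 1. filer.scanf(p=/smigril_) : []
-- 2. filer.crv(p=/smigril_/cadri_og) : ok
-- 3. filer.pen(p=/smigril_/cadri_og/flopow, c=plowond) : created
-- 4. filer.strike(p=/smigril_/cadri_og/flopow) : ok
-- 5. filer.strike(p=/smigril_/cadri_og) : ok
-- 6. filer.pen(p=/smigril_/crat, c=feka) : created
-- 7. filer.crv(p=/smigril_/fern_os) : ok
-- 8. filer.pen(p=/smigril_/crat, c=tu_iz) : overwrote
-- 9. filer.scanf(p=/smigril_) : [crat, fern_os/]

Answer: [crat, fern_os/]
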